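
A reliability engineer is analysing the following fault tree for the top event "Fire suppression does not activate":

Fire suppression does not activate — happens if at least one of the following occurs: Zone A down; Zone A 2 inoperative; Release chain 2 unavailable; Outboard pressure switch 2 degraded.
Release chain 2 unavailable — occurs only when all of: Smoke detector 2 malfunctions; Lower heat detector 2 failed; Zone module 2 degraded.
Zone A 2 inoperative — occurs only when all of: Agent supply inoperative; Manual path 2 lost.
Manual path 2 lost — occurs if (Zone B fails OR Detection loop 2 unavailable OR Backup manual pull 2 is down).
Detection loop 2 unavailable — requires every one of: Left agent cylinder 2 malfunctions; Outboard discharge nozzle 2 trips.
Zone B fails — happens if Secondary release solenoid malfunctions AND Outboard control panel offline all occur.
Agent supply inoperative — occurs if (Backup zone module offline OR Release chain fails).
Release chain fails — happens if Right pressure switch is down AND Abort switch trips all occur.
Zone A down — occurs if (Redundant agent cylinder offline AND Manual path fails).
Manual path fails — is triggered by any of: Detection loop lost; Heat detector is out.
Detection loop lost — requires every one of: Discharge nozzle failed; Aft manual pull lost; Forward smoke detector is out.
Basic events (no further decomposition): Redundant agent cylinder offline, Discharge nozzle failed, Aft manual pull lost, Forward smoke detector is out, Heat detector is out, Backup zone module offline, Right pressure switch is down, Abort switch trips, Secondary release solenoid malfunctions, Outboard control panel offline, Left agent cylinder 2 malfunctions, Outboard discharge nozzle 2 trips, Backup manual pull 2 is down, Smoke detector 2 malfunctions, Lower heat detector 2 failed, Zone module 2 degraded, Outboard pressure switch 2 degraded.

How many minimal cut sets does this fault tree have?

Detection loop lost [AND]: one cut set from each child combined → 1 × 1 × 1 = 1 cut set(s).
Manual path fails [OR]: union of children's cut sets → 2 cut set(s).
Zone A down [AND]: one cut set from each child combined → 1 × 2 = 2 cut set(s).
Release chain fails [AND]: one cut set from each child combined → 1 × 1 = 1 cut set(s).
Agent supply inoperative [OR]: union of children's cut sets → 2 cut set(s).
Zone B fails [AND]: one cut set from each child combined → 1 × 1 = 1 cut set(s).
Detection loop 2 unavailable [AND]: one cut set from each child combined → 1 × 1 = 1 cut set(s).
Manual path 2 lost [OR]: union of children's cut sets → 3 cut set(s).
Zone A 2 inoperative [AND]: one cut set from each child combined → 2 × 3 = 6 cut set(s).
Release chain 2 unavailable [AND]: one cut set from each child combined → 1 × 1 × 1 = 1 cut set(s).
Fire suppression does not activate [OR]: union of children's cut sets → 10 cut set(s).
Minimal cut sets: {Aft manual pull lost, Discharge nozzle failed, Forward smoke detector is out, Redundant agent cylinder offline}; {Heat detector is out, Redundant agent cylinder offline}; {Backup zone module offline, Outboard control panel offline, Secondary release solenoid malfunctions}; {Backup zone module offline, Left agent cylinder 2 malfunctions, Outboard discharge nozzle 2 trips}; {Backup manual pull 2 is down, Backup zone module offline}; {Abort switch trips, Outboard control panel offline, Right pressure switch is down, Secondary release solenoid malfunctions}; {Abort switch trips, Left agent cylinder 2 malfunctions, Outboard discharge nozzle 2 trips, Right pressure switch is down}; {Abort switch trips, Backup manual pull 2 is down, Right pressure switch is down}; {Lower heat detector 2 failed, Smoke detector 2 malfunctions, Zone module 2 degraded}; {Outboard pressure switch 2 degraded}.

10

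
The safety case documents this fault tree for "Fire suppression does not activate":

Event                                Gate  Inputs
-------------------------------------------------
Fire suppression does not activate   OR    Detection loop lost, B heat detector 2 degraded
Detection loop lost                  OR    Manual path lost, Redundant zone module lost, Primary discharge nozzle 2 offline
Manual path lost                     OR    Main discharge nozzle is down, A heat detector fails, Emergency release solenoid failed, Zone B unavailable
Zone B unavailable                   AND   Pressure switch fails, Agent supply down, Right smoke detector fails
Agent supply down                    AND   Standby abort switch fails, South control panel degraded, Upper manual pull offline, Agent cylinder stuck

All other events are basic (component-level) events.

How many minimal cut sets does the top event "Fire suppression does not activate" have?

Agent supply down [AND]: one cut set from each child combined → 1 × 1 × 1 × 1 = 1 cut set(s).
Zone B unavailable [AND]: one cut set from each child combined → 1 × 1 × 1 = 1 cut set(s).
Manual path lost [OR]: union of children's cut sets → 4 cut set(s).
Detection loop lost [OR]: union of children's cut sets → 6 cut set(s).
Fire suppression does not activate [OR]: union of children's cut sets → 7 cut set(s).
Minimal cut sets: {Main discharge nozzle is down}; {A heat detector fails}; {Emergency release solenoid failed}; {Agent cylinder stuck, Pressure switch fails, Right smoke detector fails, South control panel degraded, Standby abort switch fails, Upper manual pull offline}; {Redundant zone module lost}; {Primary discharge nozzle 2 offline}; {B heat detector 2 degraded}.

7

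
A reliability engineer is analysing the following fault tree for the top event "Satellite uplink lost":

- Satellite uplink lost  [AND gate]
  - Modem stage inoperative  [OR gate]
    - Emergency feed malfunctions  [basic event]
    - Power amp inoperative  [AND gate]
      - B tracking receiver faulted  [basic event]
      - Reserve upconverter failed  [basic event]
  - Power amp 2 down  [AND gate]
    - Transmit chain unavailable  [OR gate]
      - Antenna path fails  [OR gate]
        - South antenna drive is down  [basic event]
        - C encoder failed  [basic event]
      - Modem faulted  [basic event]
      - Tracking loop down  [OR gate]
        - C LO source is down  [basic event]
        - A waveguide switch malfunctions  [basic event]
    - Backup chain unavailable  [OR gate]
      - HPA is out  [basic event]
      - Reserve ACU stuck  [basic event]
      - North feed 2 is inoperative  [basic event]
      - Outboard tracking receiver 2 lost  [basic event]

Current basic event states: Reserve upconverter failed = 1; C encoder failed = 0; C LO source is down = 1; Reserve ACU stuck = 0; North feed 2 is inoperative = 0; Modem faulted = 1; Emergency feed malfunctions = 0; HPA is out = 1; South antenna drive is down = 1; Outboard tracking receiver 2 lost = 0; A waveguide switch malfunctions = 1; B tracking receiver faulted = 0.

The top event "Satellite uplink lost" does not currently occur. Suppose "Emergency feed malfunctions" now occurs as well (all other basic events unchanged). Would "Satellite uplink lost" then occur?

Yes

Counterfactual: set "Emergency feed malfunctions" to occurred.
Power amp inoperative [AND]: B tracking receiver faulted=not, Reserve upconverter failed=occurs → not all inputs occur → does not occur.
Modem stage inoperative [OR]: Emergency feed malfunctions=occurs, Power amp inoperative=not → at least one input occurs → occurs.
Antenna path fails [OR]: South antenna drive is down=occurs, C encoder failed=not → at least one input occurs → occurs.
Tracking loop down [OR]: C LO source is down=occurs, A waveguide switch malfunctions=occurs → at least one input occurs → occurs.
Transmit chain unavailable [OR]: Antenna path fails=occurs, Modem faulted=occurs, Tracking loop down=occurs → at least one input occurs → occurs.
Backup chain unavailable [OR]: HPA is out=occurs, Reserve ACU stuck=not, North feed 2 is inoperative=not, Outboard tracking receiver 2 lost=not → at least one input occurs → occurs.
Power amp 2 down [AND]: Transmit chain unavailable=occurs, Backup chain unavailable=occurs → all inputs occur → occurs.
Satellite uplink lost [AND]: Modem stage inoperative=occurs, Power amp 2 down=occurs → all inputs occur → occurs.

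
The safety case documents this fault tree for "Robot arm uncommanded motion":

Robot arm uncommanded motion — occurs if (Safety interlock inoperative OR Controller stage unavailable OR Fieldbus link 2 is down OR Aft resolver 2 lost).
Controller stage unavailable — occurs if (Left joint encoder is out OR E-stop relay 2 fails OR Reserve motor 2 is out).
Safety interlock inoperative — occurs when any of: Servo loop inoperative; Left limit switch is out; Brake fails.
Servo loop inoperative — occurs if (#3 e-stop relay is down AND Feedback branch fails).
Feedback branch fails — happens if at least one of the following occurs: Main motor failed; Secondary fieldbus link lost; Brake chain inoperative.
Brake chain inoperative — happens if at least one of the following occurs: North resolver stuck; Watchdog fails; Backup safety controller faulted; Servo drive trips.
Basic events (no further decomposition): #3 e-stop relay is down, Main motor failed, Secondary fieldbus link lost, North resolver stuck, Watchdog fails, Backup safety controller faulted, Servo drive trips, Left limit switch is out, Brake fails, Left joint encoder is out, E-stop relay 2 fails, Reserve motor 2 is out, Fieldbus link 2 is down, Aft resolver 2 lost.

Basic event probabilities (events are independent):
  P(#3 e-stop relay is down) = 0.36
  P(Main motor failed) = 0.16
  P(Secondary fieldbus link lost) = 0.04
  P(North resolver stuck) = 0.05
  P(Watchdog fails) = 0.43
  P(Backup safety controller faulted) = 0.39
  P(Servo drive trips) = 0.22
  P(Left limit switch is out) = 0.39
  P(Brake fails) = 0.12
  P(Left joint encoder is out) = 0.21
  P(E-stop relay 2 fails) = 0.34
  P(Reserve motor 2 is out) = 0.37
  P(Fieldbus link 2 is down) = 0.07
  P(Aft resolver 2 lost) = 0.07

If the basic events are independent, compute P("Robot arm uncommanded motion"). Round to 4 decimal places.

P(Brake chain inoperative) [OR] = 1 − (1−0.05) × (1−0.43) × (1−0.39) × (1−0.22) = 0.742354
P(Feedback branch fails) [OR] = 1 − (1−0.16) × (1−0.04) × (1−0.742354) = 0.792234
P(Servo loop inoperative) [AND] = 0.36 × 0.792234 = 0.285204
P(Safety interlock inoperative) [OR] = 1 − (1−0.285204) × (1−0.39) × (1−0.12) = 0.616298
P(Controller stage unavailable) [OR] = 1 − (1−0.21) × (1−0.34) × (1−0.37) = 0.671518
P(Robot arm uncommanded motion) [OR] = 1 − (1−0.616298) × (1−0.671518) × (1−0.07) × (1−0.07) = 0.890989
Rounded to 4 decimal places: P(Robot arm uncommanded motion) ≈ 0.8910.

0.8910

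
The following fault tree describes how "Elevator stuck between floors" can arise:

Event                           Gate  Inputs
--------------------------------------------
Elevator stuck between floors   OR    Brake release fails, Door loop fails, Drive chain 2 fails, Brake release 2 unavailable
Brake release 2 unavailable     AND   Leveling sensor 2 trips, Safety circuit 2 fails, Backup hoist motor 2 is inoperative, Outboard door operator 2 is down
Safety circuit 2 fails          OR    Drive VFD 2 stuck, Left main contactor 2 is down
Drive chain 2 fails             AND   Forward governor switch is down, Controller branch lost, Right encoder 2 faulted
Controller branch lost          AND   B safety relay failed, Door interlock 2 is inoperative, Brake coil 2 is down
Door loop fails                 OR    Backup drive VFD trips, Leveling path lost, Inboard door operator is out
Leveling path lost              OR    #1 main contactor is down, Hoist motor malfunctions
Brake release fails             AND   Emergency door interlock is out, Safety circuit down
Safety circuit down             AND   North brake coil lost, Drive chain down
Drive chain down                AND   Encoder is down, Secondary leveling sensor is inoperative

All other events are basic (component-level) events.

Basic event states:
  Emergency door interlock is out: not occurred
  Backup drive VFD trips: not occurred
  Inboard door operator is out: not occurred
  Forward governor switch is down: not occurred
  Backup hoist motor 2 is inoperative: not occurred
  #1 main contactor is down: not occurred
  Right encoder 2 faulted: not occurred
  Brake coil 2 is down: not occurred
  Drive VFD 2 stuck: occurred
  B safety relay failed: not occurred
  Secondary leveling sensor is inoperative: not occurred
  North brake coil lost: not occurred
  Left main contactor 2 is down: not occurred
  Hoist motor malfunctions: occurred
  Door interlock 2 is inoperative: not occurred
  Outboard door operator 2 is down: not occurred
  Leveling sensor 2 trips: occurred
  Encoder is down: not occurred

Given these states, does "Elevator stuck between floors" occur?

Drive chain down [AND]: Encoder is down=not, Secondary leveling sensor is inoperative=not → not all inputs occur → does not occur.
Safety circuit down [AND]: North brake coil lost=not, Drive chain down=not → not all inputs occur → does not occur.
Brake release fails [AND]: Emergency door interlock is out=not, Safety circuit down=not → not all inputs occur → does not occur.
Leveling path lost [OR]: #1 main contactor is down=not, Hoist motor malfunctions=occurs → at least one input occurs → occurs.
Door loop fails [OR]: Backup drive VFD trips=not, Leveling path lost=occurs, Inboard door operator is out=not → at least one input occurs → occurs.
Controller branch lost [AND]: B safety relay failed=not, Door interlock 2 is inoperative=not, Brake coil 2 is down=not → not all inputs occur → does not occur.
Drive chain 2 fails [AND]: Forward governor switch is down=not, Controller branch lost=not, Right encoder 2 faulted=not → not all inputs occur → does not occur.
Safety circuit 2 fails [OR]: Drive VFD 2 stuck=occurs, Left main contactor 2 is down=not → at least one input occurs → occurs.
Brake release 2 unavailable [AND]: Leveling sensor 2 trips=occurs, Safety circuit 2 fails=occurs, Backup hoist motor 2 is inoperative=not, Outboard door operator 2 is down=not → not all inputs occur → does not occur.
Elevator stuck between floors [OR]: Brake release fails=not, Door loop fails=occurs, Drive chain 2 fails=not, Brake release 2 unavailable=not → at least one input occurs → occurs.

Yes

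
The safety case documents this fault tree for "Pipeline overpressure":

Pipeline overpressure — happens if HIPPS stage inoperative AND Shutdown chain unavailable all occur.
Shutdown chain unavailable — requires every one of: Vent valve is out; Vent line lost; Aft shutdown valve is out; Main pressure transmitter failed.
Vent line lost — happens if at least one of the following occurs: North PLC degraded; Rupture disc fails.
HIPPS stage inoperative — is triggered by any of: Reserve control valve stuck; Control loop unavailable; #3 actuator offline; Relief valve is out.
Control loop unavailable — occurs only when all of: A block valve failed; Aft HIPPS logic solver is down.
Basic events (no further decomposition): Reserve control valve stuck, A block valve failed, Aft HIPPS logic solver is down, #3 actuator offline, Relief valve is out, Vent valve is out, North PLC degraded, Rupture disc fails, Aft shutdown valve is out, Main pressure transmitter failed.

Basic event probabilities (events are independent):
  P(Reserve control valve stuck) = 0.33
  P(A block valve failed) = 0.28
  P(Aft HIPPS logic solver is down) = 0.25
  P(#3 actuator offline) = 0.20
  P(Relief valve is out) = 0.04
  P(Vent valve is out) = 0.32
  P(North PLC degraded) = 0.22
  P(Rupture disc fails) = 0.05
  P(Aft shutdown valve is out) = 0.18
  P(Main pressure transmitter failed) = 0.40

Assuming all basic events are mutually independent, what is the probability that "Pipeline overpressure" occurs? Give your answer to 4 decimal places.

P(Control loop unavailable) [AND] = 0.28 × 0.25 = 0.070000
P(HIPPS stage inoperative) [OR] = 1 − (1−0.33) × (1−0.070000) × (1−0.20) × (1−0.04) = 0.521459
P(Vent line lost) [OR] = 1 − (1−0.22) × (1−0.05) = 0.259000
P(Shutdown chain unavailable) [AND] = 0.32 × 0.259000 × 0.18 × 0.40 = 0.005967
P(Pipeline overpressure) [AND] = 0.521459 × 0.005967 = 0.003112
Rounded to 4 decimal places: P(Pipeline overpressure) ≈ 0.0031.

0.0031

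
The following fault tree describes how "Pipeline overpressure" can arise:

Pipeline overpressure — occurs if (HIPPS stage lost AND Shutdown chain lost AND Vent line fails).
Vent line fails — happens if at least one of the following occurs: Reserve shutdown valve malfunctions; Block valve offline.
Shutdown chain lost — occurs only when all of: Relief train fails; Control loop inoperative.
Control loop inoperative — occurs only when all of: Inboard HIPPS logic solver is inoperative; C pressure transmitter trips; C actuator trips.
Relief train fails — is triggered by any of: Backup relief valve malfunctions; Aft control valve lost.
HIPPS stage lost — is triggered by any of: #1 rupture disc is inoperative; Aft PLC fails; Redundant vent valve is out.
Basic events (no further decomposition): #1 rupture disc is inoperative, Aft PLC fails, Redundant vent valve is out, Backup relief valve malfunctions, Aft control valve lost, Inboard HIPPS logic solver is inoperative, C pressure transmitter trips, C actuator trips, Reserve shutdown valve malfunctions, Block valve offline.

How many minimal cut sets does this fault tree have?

12

HIPPS stage lost [OR]: union of children's cut sets → 3 cut set(s).
Relief train fails [OR]: union of children's cut sets → 2 cut set(s).
Control loop inoperative [AND]: one cut set from each child combined → 1 × 1 × 1 = 1 cut set(s).
Shutdown chain lost [AND]: one cut set from each child combined → 2 × 1 = 2 cut set(s).
Vent line fails [OR]: union of children's cut sets → 2 cut set(s).
Pipeline overpressure [AND]: one cut set from each child combined → 3 × 2 × 2 = 12 cut set(s).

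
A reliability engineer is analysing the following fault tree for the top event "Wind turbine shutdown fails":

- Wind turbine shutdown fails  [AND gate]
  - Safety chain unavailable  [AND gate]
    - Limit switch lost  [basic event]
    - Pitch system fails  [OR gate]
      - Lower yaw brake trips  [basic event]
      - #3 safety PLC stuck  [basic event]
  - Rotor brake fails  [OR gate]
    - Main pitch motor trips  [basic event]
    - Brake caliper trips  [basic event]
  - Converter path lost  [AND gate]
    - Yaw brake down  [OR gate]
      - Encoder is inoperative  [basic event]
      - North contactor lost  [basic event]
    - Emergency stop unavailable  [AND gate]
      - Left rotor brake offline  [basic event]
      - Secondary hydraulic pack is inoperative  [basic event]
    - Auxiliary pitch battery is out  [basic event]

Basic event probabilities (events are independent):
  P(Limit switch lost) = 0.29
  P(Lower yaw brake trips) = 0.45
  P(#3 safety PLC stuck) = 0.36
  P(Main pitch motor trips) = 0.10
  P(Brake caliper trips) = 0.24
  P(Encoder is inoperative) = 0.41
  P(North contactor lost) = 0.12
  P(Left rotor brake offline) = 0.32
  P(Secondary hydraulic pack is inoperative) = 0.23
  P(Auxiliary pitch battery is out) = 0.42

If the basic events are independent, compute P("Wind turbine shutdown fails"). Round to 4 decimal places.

P(Pitch system fails) [OR] = 1 − (1−0.45) × (1−0.36) = 0.648000
P(Safety chain unavailable) [AND] = 0.29 × 0.648000 = 0.187920
P(Rotor brake fails) [OR] = 1 − (1−0.10) × (1−0.24) = 0.316000
P(Yaw brake down) [OR] = 1 − (1−0.41) × (1−0.12) = 0.480800
P(Emergency stop unavailable) [AND] = 0.32 × 0.23 = 0.073600
P(Converter path lost) [AND] = 0.480800 × 0.073600 × 0.42 = 0.014862
P(Wind turbine shutdown fails) [AND] = 0.187920 × 0.316000 × 0.014862 = 0.000883
Rounded to 4 decimal places: P(Wind turbine shutdown fails) ≈ 0.0009.

0.0009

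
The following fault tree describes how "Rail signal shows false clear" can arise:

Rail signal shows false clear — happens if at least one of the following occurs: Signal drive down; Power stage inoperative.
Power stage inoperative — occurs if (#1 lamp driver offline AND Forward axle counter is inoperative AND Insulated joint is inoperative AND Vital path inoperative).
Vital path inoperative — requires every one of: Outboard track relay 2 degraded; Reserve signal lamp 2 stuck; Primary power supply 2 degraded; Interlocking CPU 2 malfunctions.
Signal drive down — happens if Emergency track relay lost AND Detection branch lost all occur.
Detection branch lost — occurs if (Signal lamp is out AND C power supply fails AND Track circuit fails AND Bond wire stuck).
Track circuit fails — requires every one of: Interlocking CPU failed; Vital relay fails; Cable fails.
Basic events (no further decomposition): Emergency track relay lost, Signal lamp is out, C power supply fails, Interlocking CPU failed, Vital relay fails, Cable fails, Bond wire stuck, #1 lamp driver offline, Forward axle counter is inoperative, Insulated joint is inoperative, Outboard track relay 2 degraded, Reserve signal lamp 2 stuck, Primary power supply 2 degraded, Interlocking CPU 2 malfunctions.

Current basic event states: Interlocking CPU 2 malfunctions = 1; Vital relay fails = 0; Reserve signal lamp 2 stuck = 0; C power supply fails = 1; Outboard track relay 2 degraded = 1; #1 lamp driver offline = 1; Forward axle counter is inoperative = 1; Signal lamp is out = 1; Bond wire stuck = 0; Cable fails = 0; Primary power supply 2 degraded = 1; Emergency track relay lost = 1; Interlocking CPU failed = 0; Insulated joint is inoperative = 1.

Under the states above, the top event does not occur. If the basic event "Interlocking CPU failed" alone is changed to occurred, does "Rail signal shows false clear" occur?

No

Counterfactual: set "Interlocking CPU failed" to occurred.
Track circuit fails [AND]: Interlocking CPU failed=occurs, Vital relay fails=not, Cable fails=not → not all inputs occur → does not occur.
Detection branch lost [AND]: Signal lamp is out=occurs, C power supply fails=occurs, Track circuit fails=not, Bond wire stuck=not → not all inputs occur → does not occur.
Signal drive down [AND]: Emergency track relay lost=occurs, Detection branch lost=not → not all inputs occur → does not occur.
Vital path inoperative [AND]: Outboard track relay 2 degraded=occurs, Reserve signal lamp 2 stuck=not, Primary power supply 2 degraded=occurs, Interlocking CPU 2 malfunctions=occurs → not all inputs occur → does not occur.
Power stage inoperative [AND]: #1 lamp driver offline=occurs, Forward axle counter is inoperative=occurs, Insulated joint is inoperative=occurs, Vital path inoperative=not → not all inputs occur → does not occur.
Rail signal shows false clear [OR]: Signal drive down=not, Power stage inoperative=not → no input occurs → does not occur.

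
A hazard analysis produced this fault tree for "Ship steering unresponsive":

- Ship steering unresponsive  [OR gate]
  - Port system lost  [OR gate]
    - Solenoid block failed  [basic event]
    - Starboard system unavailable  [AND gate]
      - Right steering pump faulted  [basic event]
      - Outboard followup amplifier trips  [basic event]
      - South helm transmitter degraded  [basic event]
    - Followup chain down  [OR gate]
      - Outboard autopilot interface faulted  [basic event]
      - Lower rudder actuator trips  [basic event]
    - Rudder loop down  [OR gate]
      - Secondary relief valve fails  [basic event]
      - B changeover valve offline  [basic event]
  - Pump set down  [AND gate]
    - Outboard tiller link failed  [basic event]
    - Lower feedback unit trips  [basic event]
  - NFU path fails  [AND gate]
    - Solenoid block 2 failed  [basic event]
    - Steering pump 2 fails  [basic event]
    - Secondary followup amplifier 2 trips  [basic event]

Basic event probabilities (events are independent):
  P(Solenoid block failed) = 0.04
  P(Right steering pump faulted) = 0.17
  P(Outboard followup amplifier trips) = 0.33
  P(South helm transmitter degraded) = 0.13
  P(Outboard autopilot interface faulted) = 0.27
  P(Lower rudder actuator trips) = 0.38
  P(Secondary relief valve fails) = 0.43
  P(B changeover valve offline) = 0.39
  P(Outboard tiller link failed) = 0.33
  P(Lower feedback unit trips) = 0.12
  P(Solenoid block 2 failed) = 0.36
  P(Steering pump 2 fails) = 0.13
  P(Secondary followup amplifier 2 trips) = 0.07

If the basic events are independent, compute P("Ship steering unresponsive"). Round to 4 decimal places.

0.8564

P(Starboard system unavailable) [AND] = 0.17 × 0.33 × 0.13 = 0.007293
P(Followup chain down) [OR] = 1 − (1−0.27) × (1−0.38) = 0.547400
P(Rudder loop down) [OR] = 1 − (1−0.43) × (1−0.39) = 0.652300
P(Port system lost) [OR] = 1 − (1−0.04) × (1−0.007293) × (1−0.547400) × (1−0.652300) = 0.850028
P(Pump set down) [AND] = 0.33 × 0.12 = 0.039600
P(NFU path fails) [AND] = 0.36 × 0.13 × 0.07 = 0.003276
P(Ship steering unresponsive) [OR] = 1 − (1−0.850028) × (1−0.039600) × (1−0.003276) = 0.856439
Rounded to 4 decimal places: P(Ship steering unresponsive) ≈ 0.8564.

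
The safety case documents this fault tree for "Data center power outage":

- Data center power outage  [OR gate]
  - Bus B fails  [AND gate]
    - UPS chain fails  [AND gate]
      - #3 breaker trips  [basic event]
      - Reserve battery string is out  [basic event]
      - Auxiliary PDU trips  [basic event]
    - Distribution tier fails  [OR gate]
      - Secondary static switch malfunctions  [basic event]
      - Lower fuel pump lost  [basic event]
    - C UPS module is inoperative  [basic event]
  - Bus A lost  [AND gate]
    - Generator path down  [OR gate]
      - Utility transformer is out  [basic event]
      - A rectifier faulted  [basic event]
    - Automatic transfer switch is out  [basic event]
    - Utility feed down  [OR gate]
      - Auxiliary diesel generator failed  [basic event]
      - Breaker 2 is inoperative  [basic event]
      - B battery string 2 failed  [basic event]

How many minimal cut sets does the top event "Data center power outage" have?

UPS chain fails [AND]: one cut set from each child combined → 1 × 1 × 1 = 1 cut set(s).
Distribution tier fails [OR]: union of children's cut sets → 2 cut set(s).
Bus B fails [AND]: one cut set from each child combined → 1 × 2 × 1 = 2 cut set(s).
Generator path down [OR]: union of children's cut sets → 2 cut set(s).
Utility feed down [OR]: union of children's cut sets → 3 cut set(s).
Bus A lost [AND]: one cut set from each child combined → 2 × 1 × 3 = 6 cut set(s).
Data center power outage [OR]: union of children's cut sets → 8 cut set(s).
Minimal cut sets: {#3 breaker trips, Auxiliary PDU trips, C UPS module is inoperative, Reserve battery string is out, Secondary static switch malfunctions}; {#3 breaker trips, Auxiliary PDU trips, C UPS module is inoperative, Lower fuel pump lost, Reserve battery string is out}; {Automatic transfer switch is out, Auxiliary diesel generator failed, Utility transformer is out}; {Automatic transfer switch is out, Breaker 2 is inoperative, Utility transformer is out}; {Automatic transfer switch is out, B battery string 2 failed, Utility transformer is out}; {A rectifier faulted, Automatic transfer switch is out, Auxiliary diesel generator failed}; {A rectifier faulted, Automatic transfer switch is out, Breaker 2 is inoperative}; {A rectifier faulted, Automatic transfer switch is out, B battery string 2 failed}.

8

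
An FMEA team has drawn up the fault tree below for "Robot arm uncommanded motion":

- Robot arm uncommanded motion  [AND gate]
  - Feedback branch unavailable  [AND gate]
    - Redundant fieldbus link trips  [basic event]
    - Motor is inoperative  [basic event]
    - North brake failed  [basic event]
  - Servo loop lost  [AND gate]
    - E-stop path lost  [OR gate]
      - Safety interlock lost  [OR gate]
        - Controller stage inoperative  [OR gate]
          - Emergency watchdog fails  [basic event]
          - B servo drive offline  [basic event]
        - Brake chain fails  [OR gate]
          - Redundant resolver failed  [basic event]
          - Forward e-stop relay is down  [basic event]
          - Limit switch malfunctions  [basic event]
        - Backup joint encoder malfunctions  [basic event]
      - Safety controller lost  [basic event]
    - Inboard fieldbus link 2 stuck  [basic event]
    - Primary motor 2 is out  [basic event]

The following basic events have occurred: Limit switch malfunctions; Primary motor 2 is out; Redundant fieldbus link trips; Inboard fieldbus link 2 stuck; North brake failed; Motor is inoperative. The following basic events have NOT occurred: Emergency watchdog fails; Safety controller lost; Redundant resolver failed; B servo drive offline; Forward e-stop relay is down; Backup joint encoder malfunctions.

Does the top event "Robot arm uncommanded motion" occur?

Feedback branch unavailable [AND]: Redundant fieldbus link trips=occurs, Motor is inoperative=occurs, North brake failed=occurs → all inputs occur → occurs.
Controller stage inoperative [OR]: Emergency watchdog fails=not, B servo drive offline=not → no input occurs → does not occur.
Brake chain fails [OR]: Redundant resolver failed=not, Forward e-stop relay is down=not, Limit switch malfunctions=occurs → at least one input occurs → occurs.
Safety interlock lost [OR]: Controller stage inoperative=not, Brake chain fails=occurs, Backup joint encoder malfunctions=not → at least one input occurs → occurs.
E-stop path lost [OR]: Safety interlock lost=occurs, Safety controller lost=not → at least one input occurs → occurs.
Servo loop lost [AND]: E-stop path lost=occurs, Inboard fieldbus link 2 stuck=occurs, Primary motor 2 is out=occurs → all inputs occur → occurs.
Robot arm uncommanded motion [AND]: Feedback branch unavailable=occurs, Servo loop lost=occurs → all inputs occur → occurs.

Yes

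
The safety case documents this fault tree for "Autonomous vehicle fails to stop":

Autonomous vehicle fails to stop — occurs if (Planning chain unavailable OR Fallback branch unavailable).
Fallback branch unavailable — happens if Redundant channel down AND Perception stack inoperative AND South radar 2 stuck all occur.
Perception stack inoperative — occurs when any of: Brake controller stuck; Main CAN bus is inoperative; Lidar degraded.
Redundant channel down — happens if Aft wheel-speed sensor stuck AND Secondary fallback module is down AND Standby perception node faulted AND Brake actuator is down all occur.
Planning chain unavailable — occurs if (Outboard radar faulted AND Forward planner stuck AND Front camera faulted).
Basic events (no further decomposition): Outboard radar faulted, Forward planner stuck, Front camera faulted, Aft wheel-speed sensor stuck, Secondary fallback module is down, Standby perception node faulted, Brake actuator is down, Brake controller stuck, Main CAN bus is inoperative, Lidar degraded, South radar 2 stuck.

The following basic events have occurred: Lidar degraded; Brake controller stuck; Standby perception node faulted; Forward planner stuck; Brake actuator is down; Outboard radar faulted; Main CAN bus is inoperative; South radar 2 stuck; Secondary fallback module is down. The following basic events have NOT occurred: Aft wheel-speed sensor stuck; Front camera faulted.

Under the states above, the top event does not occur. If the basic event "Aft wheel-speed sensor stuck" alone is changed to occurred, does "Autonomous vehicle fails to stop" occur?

Counterfactual: set "Aft wheel-speed sensor stuck" to occurred.
Planning chain unavailable [AND]: Outboard radar faulted=occurs, Forward planner stuck=occurs, Front camera faulted=not → not all inputs occur → does not occur.
Redundant channel down [AND]: Aft wheel-speed sensor stuck=occurs, Secondary fallback module is down=occurs, Standby perception node faulted=occurs, Brake actuator is down=occurs → all inputs occur → occurs.
Perception stack inoperative [OR]: Brake controller stuck=occurs, Main CAN bus is inoperative=occurs, Lidar degraded=occurs → at least one input occurs → occurs.
Fallback branch unavailable [AND]: Redundant channel down=occurs, Perception stack inoperative=occurs, South radar 2 stuck=occurs → all inputs occur → occurs.
Autonomous vehicle fails to stop [OR]: Planning chain unavailable=not, Fallback branch unavailable=occurs → at least one input occurs → occurs.

Yes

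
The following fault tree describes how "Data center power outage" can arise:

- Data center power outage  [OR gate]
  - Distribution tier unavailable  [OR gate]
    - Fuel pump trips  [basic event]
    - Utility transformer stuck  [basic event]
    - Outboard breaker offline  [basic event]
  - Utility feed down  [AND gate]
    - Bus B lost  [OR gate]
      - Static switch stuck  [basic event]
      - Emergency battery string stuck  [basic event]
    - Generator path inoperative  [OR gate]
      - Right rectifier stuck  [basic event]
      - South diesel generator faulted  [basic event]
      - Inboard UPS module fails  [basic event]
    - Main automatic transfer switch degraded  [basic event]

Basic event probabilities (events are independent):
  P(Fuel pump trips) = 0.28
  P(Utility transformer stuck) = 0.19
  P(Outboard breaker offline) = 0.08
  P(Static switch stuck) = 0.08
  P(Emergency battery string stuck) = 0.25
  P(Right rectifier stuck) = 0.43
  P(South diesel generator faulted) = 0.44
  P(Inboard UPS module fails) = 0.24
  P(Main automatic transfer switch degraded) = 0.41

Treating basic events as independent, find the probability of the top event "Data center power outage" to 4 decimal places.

0.5151

P(Distribution tier unavailable) [OR] = 1 − (1−0.28) × (1−0.19) × (1−0.08) = 0.463456
P(Bus B lost) [OR] = 1 − (1−0.08) × (1−0.25) = 0.310000
P(Generator path inoperative) [OR] = 1 − (1−0.43) × (1−0.44) × (1−0.24) = 0.757408
P(Utility feed down) [AND] = 0.310000 × 0.757408 × 0.41 = 0.096267
P(Data center power outage) [OR] = 1 − (1−0.463456) × (1−0.096267) = 0.515107
Rounded to 4 decimal places: P(Data center power outage) ≈ 0.5151.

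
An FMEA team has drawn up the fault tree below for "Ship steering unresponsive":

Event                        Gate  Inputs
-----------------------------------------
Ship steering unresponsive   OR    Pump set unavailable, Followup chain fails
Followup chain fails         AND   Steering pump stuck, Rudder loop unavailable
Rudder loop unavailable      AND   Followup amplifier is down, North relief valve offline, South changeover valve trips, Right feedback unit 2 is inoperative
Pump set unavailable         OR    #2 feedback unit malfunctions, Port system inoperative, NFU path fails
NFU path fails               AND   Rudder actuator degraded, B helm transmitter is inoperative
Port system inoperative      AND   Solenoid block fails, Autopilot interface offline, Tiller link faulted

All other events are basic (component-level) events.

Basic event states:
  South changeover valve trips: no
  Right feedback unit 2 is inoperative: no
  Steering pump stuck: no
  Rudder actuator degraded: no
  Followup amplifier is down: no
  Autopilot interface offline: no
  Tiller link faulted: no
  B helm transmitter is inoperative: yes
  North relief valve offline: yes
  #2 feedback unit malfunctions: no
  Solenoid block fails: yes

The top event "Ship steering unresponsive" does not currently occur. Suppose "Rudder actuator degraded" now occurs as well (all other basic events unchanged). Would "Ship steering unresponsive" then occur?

Yes

Counterfactual: set "Rudder actuator degraded" to occurred.
Port system inoperative [AND]: Solenoid block fails=occurs, Autopilot interface offline=not, Tiller link faulted=not → not all inputs occur → does not occur.
NFU path fails [AND]: Rudder actuator degraded=occurs, B helm transmitter is inoperative=occurs → all inputs occur → occurs.
Pump set unavailable [OR]: #2 feedback unit malfunctions=not, Port system inoperative=not, NFU path fails=occurs → at least one input occurs → occurs.
Rudder loop unavailable [AND]: Followup amplifier is down=not, North relief valve offline=occurs, South changeover valve trips=not, Right feedback unit 2 is inoperative=not → not all inputs occur → does not occur.
Followup chain fails [AND]: Steering pump stuck=not, Rudder loop unavailable=not → not all inputs occur → does not occur.
Ship steering unresponsive [OR]: Pump set unavailable=occurs, Followup chain fails=not → at least one input occurs → occurs.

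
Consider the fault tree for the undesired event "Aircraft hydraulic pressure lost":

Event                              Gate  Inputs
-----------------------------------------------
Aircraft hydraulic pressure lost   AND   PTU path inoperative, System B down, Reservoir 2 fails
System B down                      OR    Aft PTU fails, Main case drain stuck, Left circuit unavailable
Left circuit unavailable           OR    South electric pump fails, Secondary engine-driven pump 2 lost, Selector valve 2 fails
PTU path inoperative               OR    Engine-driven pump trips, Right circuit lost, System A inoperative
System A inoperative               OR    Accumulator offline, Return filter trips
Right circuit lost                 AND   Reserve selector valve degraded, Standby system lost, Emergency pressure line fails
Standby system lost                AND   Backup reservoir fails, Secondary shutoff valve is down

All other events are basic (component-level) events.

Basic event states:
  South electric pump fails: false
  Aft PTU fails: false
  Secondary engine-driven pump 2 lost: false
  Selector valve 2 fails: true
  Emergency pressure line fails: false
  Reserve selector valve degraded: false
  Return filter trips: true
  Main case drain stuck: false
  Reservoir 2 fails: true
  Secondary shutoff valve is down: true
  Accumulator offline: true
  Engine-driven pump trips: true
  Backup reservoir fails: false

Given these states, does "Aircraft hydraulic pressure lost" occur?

Standby system lost [AND]: Backup reservoir fails=not, Secondary shutoff valve is down=occurs → not all inputs occur → does not occur.
Right circuit lost [AND]: Reserve selector valve degraded=not, Standby system lost=not, Emergency pressure line fails=not → not all inputs occur → does not occur.
System A inoperative [OR]: Accumulator offline=occurs, Return filter trips=occurs → at least one input occurs → occurs.
PTU path inoperative [OR]: Engine-driven pump trips=occurs, Right circuit lost=not, System A inoperative=occurs → at least one input occurs → occurs.
Left circuit unavailable [OR]: South electric pump fails=not, Secondary engine-driven pump 2 lost=not, Selector valve 2 fails=occurs → at least one input occurs → occurs.
System B down [OR]: Aft PTU fails=not, Main case drain stuck=not, Left circuit unavailable=occurs → at least one input occurs → occurs.
Aircraft hydraulic pressure lost [AND]: PTU path inoperative=occurs, System B down=occurs, Reservoir 2 fails=occurs → all inputs occur → occurs.

Yes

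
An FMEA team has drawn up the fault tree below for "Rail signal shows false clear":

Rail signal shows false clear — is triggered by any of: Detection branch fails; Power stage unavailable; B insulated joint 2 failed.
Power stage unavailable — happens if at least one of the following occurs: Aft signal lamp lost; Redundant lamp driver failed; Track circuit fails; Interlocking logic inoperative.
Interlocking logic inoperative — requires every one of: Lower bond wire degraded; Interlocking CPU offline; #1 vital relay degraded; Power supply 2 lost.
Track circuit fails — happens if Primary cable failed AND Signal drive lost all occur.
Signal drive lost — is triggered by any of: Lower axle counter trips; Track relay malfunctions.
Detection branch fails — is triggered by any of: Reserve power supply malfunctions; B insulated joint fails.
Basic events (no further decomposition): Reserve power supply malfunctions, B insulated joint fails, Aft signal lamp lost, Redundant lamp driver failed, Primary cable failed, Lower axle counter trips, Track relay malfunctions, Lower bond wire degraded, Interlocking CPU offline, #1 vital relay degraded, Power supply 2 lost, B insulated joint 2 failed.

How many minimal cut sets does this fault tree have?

8

Detection branch fails [OR]: union of children's cut sets → 2 cut set(s).
Signal drive lost [OR]: union of children's cut sets → 2 cut set(s).
Track circuit fails [AND]: one cut set from each child combined → 1 × 2 = 2 cut set(s).
Interlocking logic inoperative [AND]: one cut set from each child combined → 1 × 1 × 1 × 1 = 1 cut set(s).
Power stage unavailable [OR]: union of children's cut sets → 5 cut set(s).
Rail signal shows false clear [OR]: union of children's cut sets → 8 cut set(s).
Minimal cut sets: {Reserve power supply malfunctions}; {B insulated joint fails}; {Aft signal lamp lost}; {Redundant lamp driver failed}; {Lower axle counter trips, Primary cable failed}; {Primary cable failed, Track relay malfunctions}; {#1 vital relay degraded, Interlocking CPU offline, Lower bond wire degraded, Power supply 2 lost}; {B insulated joint 2 failed}.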